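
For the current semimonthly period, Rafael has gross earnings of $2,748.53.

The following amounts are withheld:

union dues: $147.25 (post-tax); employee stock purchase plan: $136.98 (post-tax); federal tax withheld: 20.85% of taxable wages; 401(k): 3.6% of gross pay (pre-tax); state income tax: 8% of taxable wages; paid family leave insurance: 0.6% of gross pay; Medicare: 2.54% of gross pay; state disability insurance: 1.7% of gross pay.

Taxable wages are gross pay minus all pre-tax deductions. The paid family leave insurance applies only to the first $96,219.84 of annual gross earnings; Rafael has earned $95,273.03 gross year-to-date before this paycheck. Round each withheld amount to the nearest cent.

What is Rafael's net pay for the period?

$1,478.72

401(k): $2,748.53 × 0.036 = $98.95
Taxable wages = $2,748.53 − $98.95 = $2,649.58
State income tax: $2,649.58 × 0.08 = $211.97
Federal tax withheld: $2,649.58 × 0.2085 = $552.44
Paid family leave insurance: only $96,219.84 − $95,273.03 = $946.81 of this check is subject → $946.81 × 0.006 = $5.68
Medicare: $2,748.53 × 0.0254 = $69.81
State disability insurance: $2,748.53 × 0.017 = $46.73
Union dues: $147.25
Employee stock purchase plan: $136.98
Total deductions = $98.95 + $211.97 + $552.44 + $5.68 + $69.81 + $46.73 + $147.25 + $136.98 = $1,269.81
Net pay = $2,748.53 − $1,269.81 = $1,478.72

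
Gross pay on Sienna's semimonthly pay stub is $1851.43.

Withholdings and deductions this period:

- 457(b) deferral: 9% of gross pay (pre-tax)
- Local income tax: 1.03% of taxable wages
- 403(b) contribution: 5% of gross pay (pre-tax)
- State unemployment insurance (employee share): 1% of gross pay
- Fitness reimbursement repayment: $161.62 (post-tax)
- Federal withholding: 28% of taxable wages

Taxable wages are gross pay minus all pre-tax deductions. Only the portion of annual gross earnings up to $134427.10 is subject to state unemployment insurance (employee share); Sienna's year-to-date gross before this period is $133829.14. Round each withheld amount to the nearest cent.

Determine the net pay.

$962.41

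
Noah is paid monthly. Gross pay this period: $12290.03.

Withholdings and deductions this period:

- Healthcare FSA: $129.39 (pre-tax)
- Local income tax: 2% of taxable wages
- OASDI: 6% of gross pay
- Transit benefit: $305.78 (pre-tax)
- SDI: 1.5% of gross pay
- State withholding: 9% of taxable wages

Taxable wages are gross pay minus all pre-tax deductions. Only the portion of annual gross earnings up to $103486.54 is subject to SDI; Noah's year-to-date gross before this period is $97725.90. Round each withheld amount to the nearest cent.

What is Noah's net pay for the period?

Healthcare FSA: $129.39
Transit benefit: $305.78
Pre-tax total = $129.39 + $305.78 = $435.17
Taxable wages = $12290.03 − $435.17 = $11854.86
State withholding: $11854.86 × 0.09 = $1066.94
Local income tax: $11854.86 × 0.02 = $237.10
OASDI: $12290.03 × 0.06 = $737.40
SDI: only $103486.54 − $97725.90 = $5760.64 of this check is subject → $5760.64 × 0.015 = $86.41
Total deductions = $129.39 + $305.78 + $1066.94 + $237.10 + $737.40 + $86.41 = $2563.02
Net pay = $12290.03 − $2563.02 = $9727.01

$9727.01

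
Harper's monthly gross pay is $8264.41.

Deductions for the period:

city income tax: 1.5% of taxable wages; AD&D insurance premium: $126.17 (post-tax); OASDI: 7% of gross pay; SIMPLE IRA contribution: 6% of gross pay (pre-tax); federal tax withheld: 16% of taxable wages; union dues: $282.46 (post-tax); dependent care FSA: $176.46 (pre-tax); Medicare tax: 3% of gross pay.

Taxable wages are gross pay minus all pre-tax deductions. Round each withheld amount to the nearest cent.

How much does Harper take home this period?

$5028.41

Dependent care FSA: $176.46
SIMPLE IRA contribution: $8264.41 × 0.06 = $495.86
Pre-tax total = $176.46 + $495.86 = $672.32
Taxable wages = $8264.41 − $672.32 = $7592.09
Federal tax withheld: $7592.09 × 0.16 = $1214.73
City income tax: $7592.09 × 0.015 = $113.88
Medicare tax: $8264.41 × 0.03 = $247.93
OASDI: $8264.41 × 0.07 = $578.51
Union dues: $282.46
AD&D insurance premium: $126.17
Total deductions = $176.46 + $495.86 + $1214.73 + $113.88 + $247.93 + $578.51 + $282.46 + $126.17 = $3236.00
Net pay = $8264.41 − $3236.00 = $5028.41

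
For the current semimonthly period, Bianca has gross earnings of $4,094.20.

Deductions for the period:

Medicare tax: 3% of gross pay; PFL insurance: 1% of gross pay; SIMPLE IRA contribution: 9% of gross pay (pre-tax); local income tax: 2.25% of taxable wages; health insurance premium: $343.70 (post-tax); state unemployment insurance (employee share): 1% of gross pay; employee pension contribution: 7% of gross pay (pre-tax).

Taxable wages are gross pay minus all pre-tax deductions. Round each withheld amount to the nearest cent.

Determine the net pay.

$2,813.34

Employee pension contribution: $4,094.20 × 0.07 = $286.59
SIMPLE IRA contribution: $4,094.20 × 0.09 = $368.48
Pre-tax total = $286.59 + $368.48 = $655.07
Taxable wages = $4,094.20 − $655.07 = $3,439.13
Local income tax: $3,439.13 × 0.0225 = $77.38
State unemployment insurance (employee share): $4,094.20 × 0.01 = $40.94
Medicare tax: $4,094.20 × 0.03 = $122.83
PFL insurance: $4,094.20 × 0.01 = $40.94
Health insurance premium: $343.70
Total deductions = $286.59 + $368.48 + $77.38 + $40.94 + $122.83 + $40.94 + $343.70 = $1,280.86
Net pay = $4,094.20 − $1,280.86 = $2,813.34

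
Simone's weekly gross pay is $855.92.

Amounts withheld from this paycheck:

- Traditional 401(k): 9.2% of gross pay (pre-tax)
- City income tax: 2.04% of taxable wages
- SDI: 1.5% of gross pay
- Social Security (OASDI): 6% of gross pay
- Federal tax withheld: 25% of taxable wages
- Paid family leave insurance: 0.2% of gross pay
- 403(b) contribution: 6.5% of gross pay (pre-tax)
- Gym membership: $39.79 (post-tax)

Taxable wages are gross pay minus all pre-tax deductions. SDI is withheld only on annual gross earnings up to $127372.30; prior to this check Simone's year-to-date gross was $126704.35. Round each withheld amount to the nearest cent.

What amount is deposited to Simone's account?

$423.56

403(b) contribution: $855.92 × 0.065 = $55.63
Traditional 401(k): $855.92 × 0.092 = $78.74
Pre-tax total = $55.63 + $78.74 = $134.37
Taxable wages = $855.92 − $134.37 = $721.55
City income tax: $721.55 × 0.0204 = $14.72
Federal tax withheld: $721.55 × 0.25 = $180.39
Paid family leave insurance: $855.92 × 0.002 = $1.71
SDI: only $127372.30 − $126704.35 = $667.95 of this check is subject → $667.95 × 0.015 = $10.02
Social Security (OASDI): $855.92 × 0.06 = $51.36
Gym membership: $39.79
Total deductions = $55.63 + $78.74 + $14.72 + $180.39 + $1.71 + $10.02 + $51.36 + $39.79 = $432.36
Net pay = $855.92 − $432.36 = $423.56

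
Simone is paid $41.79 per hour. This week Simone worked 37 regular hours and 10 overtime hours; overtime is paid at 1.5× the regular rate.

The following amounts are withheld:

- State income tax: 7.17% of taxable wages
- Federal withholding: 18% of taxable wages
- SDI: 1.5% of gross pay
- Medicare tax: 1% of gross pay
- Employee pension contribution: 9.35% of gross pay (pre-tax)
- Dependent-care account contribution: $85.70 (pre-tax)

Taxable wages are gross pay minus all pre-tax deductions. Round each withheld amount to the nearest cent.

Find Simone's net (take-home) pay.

$1,355.61

Regular pay: 37 × $41.79 = $1,546.23
Overtime pay: 10 × $41.79 × 1.5 = $626.85
Gross pay = $1,546.23 + $626.85 = $2,173.08
Employee pension contribution: $2,173.08 × 0.0935 = $203.18
Dependent-care account contribution: $85.70
Pre-tax total = $203.18 + $85.70 = $288.88
Taxable wages = $2,173.08 − $288.88 = $1,884.20
State income tax: $1,884.20 × 0.0717 = $135.10
Federal withholding: $1,884.20 × 0.18 = $339.16
SDI: $2,173.08 × 0.015 = $32.60
Medicare tax: $2,173.08 × 0.01 = $21.73
Total deductions = $203.18 + $85.70 + $135.10 + $339.16 + $32.60 + $21.73 = $817.47
Net pay = $2,173.08 − $817.47 = $1,355.61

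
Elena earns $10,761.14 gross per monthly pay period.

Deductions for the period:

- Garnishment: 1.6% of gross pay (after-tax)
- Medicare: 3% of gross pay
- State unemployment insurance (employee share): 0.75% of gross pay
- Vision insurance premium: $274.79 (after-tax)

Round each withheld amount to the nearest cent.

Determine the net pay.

$9,910.63

State unemployment insurance (employee share): $10,761.14 × 0.0075 = $80.71
Medicare: $10,761.14 × 0.03 = $322.83
Garnishment: $10,761.14 × 0.016 = $172.18
Vision insurance premium: $274.79
Total deductions = $80.71 + $322.83 + $172.18 + $274.79 = $850.51
Net pay = $10,761.14 − $850.51 = $9,910.63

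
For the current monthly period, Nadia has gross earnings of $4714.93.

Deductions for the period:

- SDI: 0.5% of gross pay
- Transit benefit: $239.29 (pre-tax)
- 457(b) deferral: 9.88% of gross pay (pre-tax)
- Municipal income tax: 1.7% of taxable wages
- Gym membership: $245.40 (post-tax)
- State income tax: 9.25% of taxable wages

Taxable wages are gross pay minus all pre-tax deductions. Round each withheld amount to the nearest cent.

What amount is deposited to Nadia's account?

$3301.75

Transit benefit: $239.29
457(b) deferral: $4714.93 × 0.0988 = $465.84
Pre-tax total = $239.29 + $465.84 = $705.13
Taxable wages = $4714.93 − $705.13 = $4009.80
State income tax: $4009.80 × 0.0925 = $370.91
Municipal income tax: $4009.80 × 0.017 = $68.17
SDI: $4714.93 × 0.005 = $23.57
Gym membership: $245.40
Total deductions = $239.29 + $465.84 + $370.91 + $68.17 + $23.57 + $245.40 = $1413.18
Net pay = $4714.93 − $1413.18 = $3301.75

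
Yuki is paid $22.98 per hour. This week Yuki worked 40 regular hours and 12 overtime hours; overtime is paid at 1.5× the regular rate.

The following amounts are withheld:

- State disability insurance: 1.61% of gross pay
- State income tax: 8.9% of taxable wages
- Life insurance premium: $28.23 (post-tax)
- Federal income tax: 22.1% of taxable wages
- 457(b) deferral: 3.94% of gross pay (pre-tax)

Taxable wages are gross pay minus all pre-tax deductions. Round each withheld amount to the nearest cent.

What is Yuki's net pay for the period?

$833.74

Regular pay: 40 × $22.98 = $919.20
Overtime pay: 12 × $22.98 × 1.5 = $413.64
Gross pay = $919.20 + $413.64 = $1332.84
457(b) deferral: $1332.84 × 0.0394 = $52.51
Taxable wages = $1332.84 − $52.51 = $1280.33
Federal income tax: $1280.33 × 0.221 = $282.95
State income tax: $1280.33 × 0.089 = $113.95
State disability insurance: $1332.84 × 0.0161 = $21.46
Life insurance premium: $28.23
Total deductions = $52.51 + $282.95 + $113.95 + $21.46 + $28.23 = $499.10
Net pay = $1332.84 − $499.10 = $833.74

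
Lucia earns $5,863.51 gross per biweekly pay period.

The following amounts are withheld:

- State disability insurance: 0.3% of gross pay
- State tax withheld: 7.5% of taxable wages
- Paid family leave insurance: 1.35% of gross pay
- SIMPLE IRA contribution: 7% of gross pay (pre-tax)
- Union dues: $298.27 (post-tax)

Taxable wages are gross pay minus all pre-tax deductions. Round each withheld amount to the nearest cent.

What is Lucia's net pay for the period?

SIMPLE IRA contribution: $5,863.51 × 0.07 = $410.45
Taxable wages = $5,863.51 − $410.45 = $5,453.06
State tax withheld: $5,453.06 × 0.075 = $408.98
Paid family leave insurance: $5,863.51 × 0.0135 = $79.16
State disability insurance: $5,863.51 × 0.003 = $17.59
Union dues: $298.27
Total deductions = $410.45 + $408.98 + $79.16 + $17.59 + $298.27 = $1,214.45
Net pay = $5,863.51 − $1,214.45 = $4,649.06

$4,649.06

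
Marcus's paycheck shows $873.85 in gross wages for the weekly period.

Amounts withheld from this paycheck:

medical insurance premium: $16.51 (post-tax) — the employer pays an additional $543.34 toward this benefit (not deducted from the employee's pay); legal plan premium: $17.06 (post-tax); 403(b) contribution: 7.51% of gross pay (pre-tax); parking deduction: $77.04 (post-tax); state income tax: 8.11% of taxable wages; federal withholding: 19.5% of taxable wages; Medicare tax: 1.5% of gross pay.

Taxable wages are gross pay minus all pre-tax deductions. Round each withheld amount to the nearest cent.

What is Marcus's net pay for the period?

403(b) contribution: $873.85 × 0.0751 = $65.63
Taxable wages = $873.85 − $65.63 = $808.22
Federal withholding: $808.22 × 0.195 = $157.60
State income tax: $808.22 × 0.0811 = $65.55
Medicare tax: $873.85 × 0.015 = $13.11
Medical insurance premium: $16.51
Legal plan premium: $17.06
Parking deduction: $77.04
(Employer's $543.34 toward medical insurance premium is not withheld from the employee.)
Total deductions = $65.63 + $157.60 + $65.55 + $13.11 + $16.51 + $17.06 + $77.04 = $412.50
Net pay = $873.85 − $412.50 = $461.35

$461.35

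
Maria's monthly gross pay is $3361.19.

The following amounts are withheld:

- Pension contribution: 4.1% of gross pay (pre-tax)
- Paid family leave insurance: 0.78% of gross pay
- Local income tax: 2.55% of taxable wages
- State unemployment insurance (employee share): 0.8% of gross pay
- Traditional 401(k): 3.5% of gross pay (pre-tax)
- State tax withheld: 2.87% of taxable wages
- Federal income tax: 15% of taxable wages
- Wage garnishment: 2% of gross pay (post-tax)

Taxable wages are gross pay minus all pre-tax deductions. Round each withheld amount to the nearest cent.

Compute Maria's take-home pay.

Traditional 401(k): $3361.19 × 0.035 = $117.64
Pension contribution: $3361.19 × 0.041 = $137.81
Pre-tax total = $117.64 + $137.81 = $255.45
Taxable wages = $3361.19 − $255.45 = $3105.74
State tax withheld: $3105.74 × 0.0287 = $89.13
Federal income tax: $3105.74 × 0.15 = $465.86
Local income tax: $3105.74 × 0.0255 = $79.20
State unemployment insurance (employee share): $3361.19 × 0.008 = $26.89
Paid family leave insurance: $3361.19 × 0.0078 = $26.22
Wage garnishment: $3361.19 × 0.02 = $67.22
Total deductions = $117.64 + $137.81 + $89.13 + $465.86 + $79.20 + $26.89 + $26.22 + $67.22 = $1009.97
Net pay = $3361.19 − $1009.97 = $2351.22

$2351.22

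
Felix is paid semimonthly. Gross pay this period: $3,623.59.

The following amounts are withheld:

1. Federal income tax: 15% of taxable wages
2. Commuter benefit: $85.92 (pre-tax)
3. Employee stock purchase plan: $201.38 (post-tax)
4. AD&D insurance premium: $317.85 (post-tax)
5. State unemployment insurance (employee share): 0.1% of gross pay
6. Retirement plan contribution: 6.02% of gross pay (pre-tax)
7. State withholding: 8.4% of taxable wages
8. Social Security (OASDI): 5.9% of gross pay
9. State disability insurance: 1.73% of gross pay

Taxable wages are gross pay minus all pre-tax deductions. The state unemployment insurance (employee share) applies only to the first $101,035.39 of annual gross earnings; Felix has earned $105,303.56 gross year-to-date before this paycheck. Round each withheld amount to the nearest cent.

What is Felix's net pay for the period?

Commuter benefit: $85.92
Retirement plan contribution: $3,623.59 × 0.0602 = $218.14
Pre-tax total = $85.92 + $218.14 = $304.06
Taxable wages = $3,623.59 − $304.06 = $3,319.53
State withholding: $3,319.53 × 0.084 = $278.84
Federal income tax: $3,319.53 × 0.15 = $497.93
Social Security (OASDI): $3,623.59 × 0.059 = $213.79
State unemployment insurance (employee share): annual cap $101,035.39 already reached (YTD $105,303.56), so $0.00
State disability insurance: $3,623.59 × 0.0173 = $62.69
Employee stock purchase plan: $201.38
AD&D insurance premium: $317.85
Total deductions = $85.92 + $218.14 + $278.84 + $497.93 + $213.79 + $0.00 + $62.69 + $201.38 + $317.85 = $1,876.54
Net pay = $3,623.59 − $1,876.54 = $1,747.05

$1,747.05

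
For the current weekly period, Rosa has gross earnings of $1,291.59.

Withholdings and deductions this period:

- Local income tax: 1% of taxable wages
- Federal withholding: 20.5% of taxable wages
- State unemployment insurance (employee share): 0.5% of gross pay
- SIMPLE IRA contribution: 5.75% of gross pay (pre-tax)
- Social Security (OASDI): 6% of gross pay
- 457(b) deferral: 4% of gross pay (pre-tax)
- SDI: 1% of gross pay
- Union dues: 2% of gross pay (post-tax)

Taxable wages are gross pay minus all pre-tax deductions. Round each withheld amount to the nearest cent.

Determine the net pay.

457(b) deferral: $1,291.59 × 0.04 = $51.66
SIMPLE IRA contribution: $1,291.59 × 0.0575 = $74.27
Pre-tax total = $51.66 + $74.27 = $125.93
Taxable wages = $1,291.59 − $125.93 = $1,165.66
Local income tax: $1,165.66 × 0.01 = $11.66
Federal withholding: $1,165.66 × 0.205 = $238.96
State unemployment insurance (employee share): $1,291.59 × 0.005 = $6.46
SDI: $1,291.59 × 0.01 = $12.92
Social Security (OASDI): $1,291.59 × 0.06 = $77.50
Union dues: $1,291.59 × 0.02 = $25.83
Total deductions = $51.66 + $74.27 + $11.66 + $238.96 + $6.46 + $12.92 + $77.50 + $25.83 = $499.26
Net pay = $1,291.59 − $499.26 = $792.33

$792.33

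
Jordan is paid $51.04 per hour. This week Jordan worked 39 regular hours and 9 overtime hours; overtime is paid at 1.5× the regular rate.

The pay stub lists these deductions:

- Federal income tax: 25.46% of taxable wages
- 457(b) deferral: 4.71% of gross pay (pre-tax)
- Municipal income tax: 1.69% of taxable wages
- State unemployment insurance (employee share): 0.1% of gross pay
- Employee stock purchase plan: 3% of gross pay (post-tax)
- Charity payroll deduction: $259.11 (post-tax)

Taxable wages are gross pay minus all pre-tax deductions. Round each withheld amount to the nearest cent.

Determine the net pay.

Regular pay: 39 × $51.04 = $1990.56
Overtime pay: 9 × $51.04 × 1.5 = $689.04
Gross pay = $1990.56 + $689.04 = $2679.60
457(b) deferral: $2679.60 × 0.0471 = $126.21
Taxable wages = $2679.60 − $126.21 = $2553.39
Municipal income tax: $2553.39 × 0.0169 = $43.15
Federal income tax: $2553.39 × 0.2546 = $650.09
State unemployment insurance (employee share): $2679.60 × 0.001 = $2.68
Employee stock purchase plan: $2679.60 × 0.03 = $80.39
Charity payroll deduction: $259.11
Total deductions = $126.21 + $43.15 + $650.09 + $2.68 + $80.39 + $259.11 = $1161.63
Net pay = $2679.60 − $1161.63 = $1517.97

$1517.97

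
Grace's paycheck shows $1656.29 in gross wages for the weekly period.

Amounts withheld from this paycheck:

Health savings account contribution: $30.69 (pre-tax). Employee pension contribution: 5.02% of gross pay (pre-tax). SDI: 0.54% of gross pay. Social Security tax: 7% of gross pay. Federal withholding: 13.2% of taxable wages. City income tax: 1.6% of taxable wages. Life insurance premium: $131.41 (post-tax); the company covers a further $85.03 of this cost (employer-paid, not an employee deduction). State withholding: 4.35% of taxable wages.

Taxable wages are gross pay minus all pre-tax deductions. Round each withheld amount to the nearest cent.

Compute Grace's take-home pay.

Health savings account contribution: $30.69
Employee pension contribution: $1656.29 × 0.0502 = $83.15
Pre-tax total = $30.69 + $83.15 = $113.84
Taxable wages = $1656.29 − $113.84 = $1542.45
City income tax: $1542.45 × 0.016 = $24.68
State withholding: $1542.45 × 0.0435 = $67.10
Federal withholding: $1542.45 × 0.132 = $203.60
SDI: $1656.29 × 0.0054 = $8.94
Social Security tax: $1656.29 × 0.07 = $115.94
Life insurance premium: $131.41
(Employer's $85.03 toward life insurance premium is not withheld from the employee.)
Total deductions = $30.69 + $83.15 + $24.68 + $67.10 + $203.60 + $8.94 + $115.94 + $131.41 = $665.51
Net pay = $1656.29 − $665.51 = $990.78

$990.78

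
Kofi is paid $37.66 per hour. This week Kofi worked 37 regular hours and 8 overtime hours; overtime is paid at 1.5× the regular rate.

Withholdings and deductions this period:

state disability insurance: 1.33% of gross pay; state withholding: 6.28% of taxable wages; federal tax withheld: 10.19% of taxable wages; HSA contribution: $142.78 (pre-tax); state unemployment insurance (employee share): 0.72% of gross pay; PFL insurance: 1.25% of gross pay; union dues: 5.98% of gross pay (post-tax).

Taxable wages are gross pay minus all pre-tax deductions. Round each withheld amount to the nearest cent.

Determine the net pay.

$1,250.90

Regular pay: 37 × $37.66 = $1,393.42
Overtime pay: 8 × $37.66 × 1.5 = $451.92
Gross pay = $1,393.42 + $451.92 = $1,845.34
HSA contribution: $142.78
Taxable wages = $1,845.34 − $142.78 = $1,702.56
State withholding: $1,702.56 × 0.0628 = $106.92
Federal tax withheld: $1,702.56 × 0.1019 = $173.49
PFL insurance: $1,845.34 × 0.0125 = $23.07
State disability insurance: $1,845.34 × 0.0133 = $24.54
State unemployment insurance (employee share): $1,845.34 × 0.0072 = $13.29
Union dues: $1,845.34 × 0.0598 = $110.35
Total deductions = $142.78 + $106.92 + $173.49 + $23.07 + $24.54 + $13.29 + $110.35 = $594.44
Net pay = $1,845.34 − $594.44 = $1,250.90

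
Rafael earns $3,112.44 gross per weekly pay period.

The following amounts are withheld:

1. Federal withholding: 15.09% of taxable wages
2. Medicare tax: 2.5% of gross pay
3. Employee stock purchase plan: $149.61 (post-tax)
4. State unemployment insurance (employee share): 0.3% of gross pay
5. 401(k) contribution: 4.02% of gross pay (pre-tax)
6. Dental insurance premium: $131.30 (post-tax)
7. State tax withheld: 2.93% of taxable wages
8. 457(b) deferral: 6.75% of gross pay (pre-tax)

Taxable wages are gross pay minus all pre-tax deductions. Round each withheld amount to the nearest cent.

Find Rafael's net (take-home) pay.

401(k) contribution: $3,112.44 × 0.0402 = $125.12
457(b) deferral: $3,112.44 × 0.0675 = $210.09
Pre-tax total = $125.12 + $210.09 = $335.21
Taxable wages = $3,112.44 − $335.21 = $2,777.23
Federal withholding: $2,777.23 × 0.1509 = $419.08
State tax withheld: $2,777.23 × 0.0293 = $81.37
Medicare tax: $3,112.44 × 0.025 = $77.81
State unemployment insurance (employee share): $3,112.44 × 0.003 = $9.34
Employee stock purchase plan: $149.61
Dental insurance premium: $131.30
Total deductions = $125.12 + $210.09 + $419.08 + $81.37 + $77.81 + $9.34 + $149.61 + $131.30 = $1,203.72
Net pay = $3,112.44 − $1,203.72 = $1,908.72

$1,908.72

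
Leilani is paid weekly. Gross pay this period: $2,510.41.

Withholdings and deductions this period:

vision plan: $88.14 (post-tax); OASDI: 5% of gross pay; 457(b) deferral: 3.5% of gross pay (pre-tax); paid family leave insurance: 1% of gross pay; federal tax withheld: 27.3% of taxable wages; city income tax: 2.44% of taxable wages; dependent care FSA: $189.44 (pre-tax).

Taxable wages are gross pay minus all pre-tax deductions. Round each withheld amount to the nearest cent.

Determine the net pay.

457(b) deferral: $2,510.41 × 0.035 = $87.86
Dependent care FSA: $189.44
Pre-tax total = $87.86 + $189.44 = $277.30
Taxable wages = $2,510.41 − $277.30 = $2,233.11
City income tax: $2,233.11 × 0.0244 = $54.49
Federal tax withheld: $2,233.11 × 0.273 = $609.64
OASDI: $2,510.41 × 0.05 = $125.52
Paid family leave insurance: $2,510.41 × 0.01 = $25.10
Vision plan: $88.14
Total deductions = $87.86 + $189.44 + $54.49 + $609.64 + $125.52 + $25.10 + $88.14 = $1,180.19
Net pay = $2,510.41 − $1,180.19 = $1,330.22

$1,330.22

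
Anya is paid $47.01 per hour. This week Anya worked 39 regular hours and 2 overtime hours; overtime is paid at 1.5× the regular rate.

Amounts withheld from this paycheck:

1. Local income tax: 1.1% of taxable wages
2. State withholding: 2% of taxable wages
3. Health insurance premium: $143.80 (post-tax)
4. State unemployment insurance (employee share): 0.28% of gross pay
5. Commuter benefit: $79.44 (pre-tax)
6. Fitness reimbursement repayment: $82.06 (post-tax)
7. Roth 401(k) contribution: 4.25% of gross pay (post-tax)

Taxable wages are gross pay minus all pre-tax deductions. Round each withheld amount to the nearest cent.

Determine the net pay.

Regular pay: 39 × $47.01 = $1833.39
Overtime pay: 2 × $47.01 × 1.5 = $141.03
Gross pay = $1833.39 + $141.03 = $1974.42
Commuter benefit: $79.44
Taxable wages = $1974.42 − $79.44 = $1894.98
State withholding: $1894.98 × 0.02 = $37.90
Local income tax: $1894.98 × 0.011 = $20.84
State unemployment insurance (employee share): $1974.42 × 0.0028 = $5.53
Roth 401(k) contribution: $1974.42 × 0.0425 = $83.91
Health insurance premium: $143.80
Fitness reimbursement repayment: $82.06
Total deductions = $79.44 + $37.90 + $20.84 + $5.53 + $83.91 + $143.80 + $82.06 = $453.48
Net pay = $1974.42 − $453.48 = $1520.94

$1520.94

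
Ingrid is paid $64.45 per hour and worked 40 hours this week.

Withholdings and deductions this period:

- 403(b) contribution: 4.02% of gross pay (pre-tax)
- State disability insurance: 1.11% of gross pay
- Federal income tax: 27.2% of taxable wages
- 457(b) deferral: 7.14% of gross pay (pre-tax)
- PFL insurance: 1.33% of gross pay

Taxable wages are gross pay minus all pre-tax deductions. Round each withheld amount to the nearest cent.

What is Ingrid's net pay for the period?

Gross pay: 40 × $64.45 = $2,578.00
403(b) contribution: $2,578.00 × 0.0402 = $103.64
457(b) deferral: $2,578.00 × 0.0714 = $184.07
Pre-tax total = $103.64 + $184.07 = $287.71
Taxable wages = $2,578.00 − $287.71 = $2,290.29
Federal income tax: $2,290.29 × 0.272 = $622.96
State disability insurance: $2,578.00 × 0.0111 = $28.62
PFL insurance: $2,578.00 × 0.0133 = $34.29
Total deductions = $103.64 + $184.07 + $622.96 + $28.62 + $34.29 = $973.58
Net pay = $2,578.00 − $973.58 = $1,604.42

$1,604.42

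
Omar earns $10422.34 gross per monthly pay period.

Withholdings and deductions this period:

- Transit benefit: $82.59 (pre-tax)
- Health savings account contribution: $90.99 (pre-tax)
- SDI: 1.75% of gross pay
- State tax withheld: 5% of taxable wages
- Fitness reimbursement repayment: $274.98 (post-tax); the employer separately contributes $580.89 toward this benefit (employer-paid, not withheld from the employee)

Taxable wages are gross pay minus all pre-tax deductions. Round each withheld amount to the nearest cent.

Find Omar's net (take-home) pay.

$9278.95

Health savings account contribution: $90.99
Transit benefit: $82.59
Pre-tax total = $90.99 + $82.59 = $173.58
Taxable wages = $10422.34 − $173.58 = $10248.76
State tax withheld: $10248.76 × 0.05 = $512.44
SDI: $10422.34 × 0.0175 = $182.39
Fitness reimbursement repayment: $274.98
(Employer's $580.89 toward fitness reimbursement repayment is not withheld from the employee.)
Total deductions = $90.99 + $82.59 + $512.44 + $182.39 + $274.98 = $1143.39
Net pay = $10422.34 − $1143.39 = $9278.95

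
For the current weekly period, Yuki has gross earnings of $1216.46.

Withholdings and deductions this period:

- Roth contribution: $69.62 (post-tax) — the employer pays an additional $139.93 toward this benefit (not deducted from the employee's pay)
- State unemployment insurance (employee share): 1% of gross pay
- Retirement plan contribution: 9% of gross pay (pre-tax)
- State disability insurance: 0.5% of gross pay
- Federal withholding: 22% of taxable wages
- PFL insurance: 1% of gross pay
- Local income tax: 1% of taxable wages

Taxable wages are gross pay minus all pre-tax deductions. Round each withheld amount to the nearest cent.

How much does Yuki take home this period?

$752.35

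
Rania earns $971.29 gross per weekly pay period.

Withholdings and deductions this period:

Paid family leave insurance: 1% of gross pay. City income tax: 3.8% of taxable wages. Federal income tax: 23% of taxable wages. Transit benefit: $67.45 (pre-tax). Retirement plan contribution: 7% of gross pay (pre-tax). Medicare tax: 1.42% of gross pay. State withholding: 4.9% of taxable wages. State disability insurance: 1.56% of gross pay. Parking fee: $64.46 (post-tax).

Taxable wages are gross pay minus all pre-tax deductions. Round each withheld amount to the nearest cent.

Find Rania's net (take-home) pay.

$467.77

Transit benefit: $67.45
Retirement plan contribution: $971.29 × 0.07 = $67.99
Pre-tax total = $67.45 + $67.99 = $135.44
Taxable wages = $971.29 − $135.44 = $835.85
State withholding: $835.85 × 0.049 = $40.96
Federal income tax: $835.85 × 0.23 = $192.25
City income tax: $835.85 × 0.038 = $31.76
Paid family leave insurance: $971.29 × 0.01 = $9.71
Medicare tax: $971.29 × 0.0142 = $13.79
State disability insurance: $971.29 × 0.0156 = $15.15
Parking fee: $64.46
Total deductions = $67.45 + $67.99 + $40.96 + $192.25 + $31.76 + $9.71 + $13.79 + $15.15 + $64.46 = $503.52
Net pay = $971.29 − $503.52 = $467.77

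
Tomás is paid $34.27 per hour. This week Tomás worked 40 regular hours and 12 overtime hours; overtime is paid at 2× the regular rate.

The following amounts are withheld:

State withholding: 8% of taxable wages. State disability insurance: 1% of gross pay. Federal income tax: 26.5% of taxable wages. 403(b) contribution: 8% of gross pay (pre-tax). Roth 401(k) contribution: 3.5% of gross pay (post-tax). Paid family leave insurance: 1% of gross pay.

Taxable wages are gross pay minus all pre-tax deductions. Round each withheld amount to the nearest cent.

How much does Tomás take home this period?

Regular pay: 40 × $34.27 = $1370.80
Overtime pay: 12 × $34.27 × 2 = $822.48
Gross pay = $1370.80 + $822.48 = $2193.28
403(b) contribution: $2193.28 × 0.08 = $175.46
Taxable wages = $2193.28 − $175.46 = $2017.82
Federal income tax: $2017.82 × 0.265 = $534.72
State withholding: $2017.82 × 0.08 = $161.43
Paid family leave insurance: $2193.28 × 0.01 = $21.93
State disability insurance: $2193.28 × 0.01 = $21.93
Roth 401(k) contribution: $2193.28 × 0.035 = $76.76
Total deductions = $175.46 + $534.72 + $161.43 + $21.93 + $21.93 + $76.76 = $992.23
Net pay = $2193.28 − $992.23 = $1201.05

$1201.05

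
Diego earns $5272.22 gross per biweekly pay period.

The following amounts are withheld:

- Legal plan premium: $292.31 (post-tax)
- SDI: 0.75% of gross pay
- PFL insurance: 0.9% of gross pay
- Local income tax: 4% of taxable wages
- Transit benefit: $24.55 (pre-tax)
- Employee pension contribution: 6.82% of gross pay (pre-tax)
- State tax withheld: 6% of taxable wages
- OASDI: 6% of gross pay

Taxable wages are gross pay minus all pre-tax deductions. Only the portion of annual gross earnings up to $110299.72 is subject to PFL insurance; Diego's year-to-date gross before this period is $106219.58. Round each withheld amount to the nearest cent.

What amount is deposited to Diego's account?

$3714.39

Transit benefit: $24.55
Employee pension contribution: $5272.22 × 0.0682 = $359.57
Pre-tax total = $24.55 + $359.57 = $384.12
Taxable wages = $5272.22 − $384.12 = $4888.10
Local income tax: $4888.10 × 0.04 = $195.52
State tax withheld: $4888.10 × 0.06 = $293.29
PFL insurance: only $110299.72 − $106219.58 = $4080.14 of this check is subject → $4080.14 × 0.009 = $36.72
SDI: $5272.22 × 0.0075 = $39.54
OASDI: $5272.22 × 0.06 = $316.33
Legal plan premium: $292.31
Total deductions = $24.55 + $359.57 + $195.52 + $293.29 + $36.72 + $39.54 + $316.33 + $292.31 = $1557.83
Net pay = $5272.22 − $1557.83 = $3714.39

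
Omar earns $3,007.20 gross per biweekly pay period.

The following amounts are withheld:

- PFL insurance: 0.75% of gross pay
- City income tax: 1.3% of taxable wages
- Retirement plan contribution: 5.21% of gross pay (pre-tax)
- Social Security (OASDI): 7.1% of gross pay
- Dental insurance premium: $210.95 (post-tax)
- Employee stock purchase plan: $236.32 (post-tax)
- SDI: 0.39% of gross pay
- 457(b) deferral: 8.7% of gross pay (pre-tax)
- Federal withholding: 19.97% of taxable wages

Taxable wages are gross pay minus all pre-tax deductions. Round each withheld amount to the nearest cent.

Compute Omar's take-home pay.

$1,343.17

457(b) deferral: $3,007.20 × 0.087 = $261.63
Retirement plan contribution: $3,007.20 × 0.0521 = $156.68
Pre-tax total = $261.63 + $156.68 = $418.31
Taxable wages = $3,007.20 − $418.31 = $2,588.89
City income tax: $2,588.89 × 0.013 = $33.66
Federal withholding: $2,588.89 × 0.1997 = $517.00
Social Security (OASDI): $3,007.20 × 0.071 = $213.51
PFL insurance: $3,007.20 × 0.0075 = $22.55
SDI: $3,007.20 × 0.0039 = $11.73
Dental insurance premium: $210.95
Employee stock purchase plan: $236.32
Total deductions = $261.63 + $156.68 + $33.66 + $517.00 + $213.51 + $22.55 + $11.73 + $210.95 + $236.32 = $1,664.03
Net pay = $3,007.20 − $1,664.03 = $1,343.17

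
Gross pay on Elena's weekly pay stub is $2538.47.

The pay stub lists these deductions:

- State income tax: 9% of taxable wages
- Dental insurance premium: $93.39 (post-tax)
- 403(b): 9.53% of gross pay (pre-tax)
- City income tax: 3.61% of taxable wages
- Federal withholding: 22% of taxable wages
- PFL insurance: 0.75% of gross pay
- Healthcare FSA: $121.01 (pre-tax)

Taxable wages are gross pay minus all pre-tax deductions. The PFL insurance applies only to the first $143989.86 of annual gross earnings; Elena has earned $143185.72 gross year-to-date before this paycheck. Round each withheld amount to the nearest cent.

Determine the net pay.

$1323.16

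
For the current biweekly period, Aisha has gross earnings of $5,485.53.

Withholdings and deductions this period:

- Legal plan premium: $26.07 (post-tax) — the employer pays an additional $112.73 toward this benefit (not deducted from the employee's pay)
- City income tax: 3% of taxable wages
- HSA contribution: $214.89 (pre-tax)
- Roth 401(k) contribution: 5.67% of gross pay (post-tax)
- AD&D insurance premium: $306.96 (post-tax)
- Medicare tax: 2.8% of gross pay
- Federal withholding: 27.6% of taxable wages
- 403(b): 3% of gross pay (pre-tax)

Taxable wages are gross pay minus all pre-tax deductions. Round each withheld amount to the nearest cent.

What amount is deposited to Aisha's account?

$2,745.96

403(b): $5,485.53 × 0.03 = $164.57
HSA contribution: $214.89
Pre-tax total = $164.57 + $214.89 = $379.46
Taxable wages = $5,485.53 − $379.46 = $5,106.07
Federal withholding: $5,106.07 × 0.276 = $1,409.28
City income tax: $5,106.07 × 0.03 = $153.18
Medicare tax: $5,485.53 × 0.028 = $153.59
Legal plan premium: $26.07
Roth 401(k) contribution: $5,485.53 × 0.0567 = $311.03
AD&D insurance premium: $306.96
(Employer's $112.73 toward legal plan premium is not withheld from the employee.)
Total deductions = $164.57 + $214.89 + $1,409.28 + $153.18 + $153.59 + $26.07 + $311.03 + $306.96 = $2,739.57
Net pay = $5,485.53 − $2,739.57 = $2,745.96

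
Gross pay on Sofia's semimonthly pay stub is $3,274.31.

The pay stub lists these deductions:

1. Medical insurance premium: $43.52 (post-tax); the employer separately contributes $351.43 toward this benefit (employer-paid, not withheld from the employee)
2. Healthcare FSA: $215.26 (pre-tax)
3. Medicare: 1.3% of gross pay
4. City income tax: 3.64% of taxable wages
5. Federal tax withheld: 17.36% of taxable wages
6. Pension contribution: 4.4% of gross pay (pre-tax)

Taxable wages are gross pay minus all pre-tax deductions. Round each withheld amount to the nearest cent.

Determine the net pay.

$2,216.74

Healthcare FSA: $215.26
Pension contribution: $3,274.31 × 0.044 = $144.07
Pre-tax total = $215.26 + $144.07 = $359.33
Taxable wages = $3,274.31 − $359.33 = $2,914.98
City income tax: $2,914.98 × 0.0364 = $106.11
Federal tax withheld: $2,914.98 × 0.1736 = $506.04
Medicare: $3,274.31 × 0.013 = $42.57
Medical insurance premium: $43.52
(Employer's $351.43 toward medical insurance premium is not withheld from the employee.)
Total deductions = $215.26 + $144.07 + $106.11 + $506.04 + $42.57 + $43.52 = $1,057.57
Net pay = $3,274.31 − $1,057.57 = $2,216.74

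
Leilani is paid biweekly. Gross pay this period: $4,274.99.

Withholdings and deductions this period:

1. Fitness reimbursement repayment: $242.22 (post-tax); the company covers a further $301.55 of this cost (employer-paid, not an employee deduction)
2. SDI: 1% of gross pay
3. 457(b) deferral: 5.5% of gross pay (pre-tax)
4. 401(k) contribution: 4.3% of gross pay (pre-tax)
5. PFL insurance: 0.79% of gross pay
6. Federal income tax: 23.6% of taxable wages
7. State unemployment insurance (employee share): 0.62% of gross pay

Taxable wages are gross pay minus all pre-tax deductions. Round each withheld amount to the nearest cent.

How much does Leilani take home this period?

401(k) contribution: $4,274.99 × 0.043 = $183.82
457(b) deferral: $4,274.99 × 0.055 = $235.12
Pre-tax total = $183.82 + $235.12 = $418.94
Taxable wages = $4,274.99 − $418.94 = $3,856.05
Federal income tax: $3,856.05 × 0.236 = $910.03
SDI: $4,274.99 × 0.01 = $42.75
PFL insurance: $4,274.99 × 0.0079 = $33.77
State unemployment insurance (employee share): $4,274.99 × 0.0062 = $26.50
Fitness reimbursement repayment: $242.22
(Employer's $301.55 toward fitness reimbursement repayment is not withheld from the employee.)
Total deductions = $183.82 + $235.12 + $910.03 + $42.75 + $33.77 + $26.50 + $242.22 = $1,674.21
Net pay = $4,274.99 − $1,674.21 = $2,600.78

$2,600.78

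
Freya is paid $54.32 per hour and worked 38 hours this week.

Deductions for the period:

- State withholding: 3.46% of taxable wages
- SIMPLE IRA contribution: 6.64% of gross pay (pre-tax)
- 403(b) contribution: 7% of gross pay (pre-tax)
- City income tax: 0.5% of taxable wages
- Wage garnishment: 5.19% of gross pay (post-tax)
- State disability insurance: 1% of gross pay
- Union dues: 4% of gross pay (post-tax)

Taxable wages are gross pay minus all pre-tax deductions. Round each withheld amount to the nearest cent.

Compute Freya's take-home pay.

$1,501.68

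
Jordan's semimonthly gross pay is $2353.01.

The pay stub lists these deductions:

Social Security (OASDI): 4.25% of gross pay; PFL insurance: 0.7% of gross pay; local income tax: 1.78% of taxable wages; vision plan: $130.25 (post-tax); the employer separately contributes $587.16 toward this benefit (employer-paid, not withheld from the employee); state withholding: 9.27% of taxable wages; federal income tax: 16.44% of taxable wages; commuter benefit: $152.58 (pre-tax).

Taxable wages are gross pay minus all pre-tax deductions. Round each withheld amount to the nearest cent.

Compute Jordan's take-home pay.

$1348.81

Commuter benefit: $152.58
Taxable wages = $2353.01 − $152.58 = $2200.43
Local income tax: $2200.43 × 0.0178 = $39.17
Federal income tax: $2200.43 × 0.1644 = $361.75
State withholding: $2200.43 × 0.0927 = $203.98
PFL insurance: $2353.01 × 0.007 = $16.47
Social Security (OASDI): $2353.01 × 0.0425 = $100.00
Vision plan: $130.25
(Employer's $587.16 toward vision plan is not withheld from the employee.)
Total deductions = $152.58 + $39.17 + $361.75 + $203.98 + $16.47 + $100.00 + $130.25 = $1004.20
Net pay = $2353.01 − $1004.20 = $1348.81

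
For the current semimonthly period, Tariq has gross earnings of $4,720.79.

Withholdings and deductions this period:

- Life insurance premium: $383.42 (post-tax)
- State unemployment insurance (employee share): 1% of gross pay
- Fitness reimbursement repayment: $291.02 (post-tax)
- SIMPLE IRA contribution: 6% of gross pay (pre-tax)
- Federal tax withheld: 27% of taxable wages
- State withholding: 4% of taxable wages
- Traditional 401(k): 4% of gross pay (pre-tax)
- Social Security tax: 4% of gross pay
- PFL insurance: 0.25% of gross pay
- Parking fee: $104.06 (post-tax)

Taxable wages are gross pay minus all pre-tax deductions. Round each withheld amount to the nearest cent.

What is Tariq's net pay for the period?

$1,905.27

Traditional 401(k): $4,720.79 × 0.04 = $188.83
SIMPLE IRA contribution: $4,720.79 × 0.06 = $283.25
Pre-tax total = $188.83 + $283.25 = $472.08
Taxable wages = $4,720.79 − $472.08 = $4,248.71
State withholding: $4,248.71 × 0.04 = $169.95
Federal tax withheld: $4,248.71 × 0.27 = $1,147.15
Social Security tax: $4,720.79 × 0.04 = $188.83
PFL insurance: $4,720.79 × 0.0025 = $11.80
State unemployment insurance (employee share): $4,720.79 × 0.01 = $47.21
Life insurance premium: $383.42
Fitness reimbursement repayment: $291.02
Parking fee: $104.06
Total deductions = $188.83 + $283.25 + $169.95 + $1,147.15 + $188.83 + $11.80 + $47.21 + $383.42 + $291.02 + $104.06 = $2,815.52
Net pay = $4,720.79 − $2,815.52 = $1,905.27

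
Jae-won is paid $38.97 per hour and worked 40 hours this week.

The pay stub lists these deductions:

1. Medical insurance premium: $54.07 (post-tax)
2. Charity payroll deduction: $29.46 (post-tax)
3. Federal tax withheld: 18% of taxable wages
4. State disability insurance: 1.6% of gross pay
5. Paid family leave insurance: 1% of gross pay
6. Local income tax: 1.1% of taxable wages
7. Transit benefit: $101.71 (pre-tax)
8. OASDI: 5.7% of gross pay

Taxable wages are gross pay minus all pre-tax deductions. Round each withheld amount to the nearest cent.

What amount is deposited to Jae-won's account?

Gross pay: 40 × $38.97 = $1,558.80
Transit benefit: $101.71
Taxable wages = $1,558.80 − $101.71 = $1,457.09
Local income tax: $1,457.09 × 0.011 = $16.03
Federal tax withheld: $1,457.09 × 0.18 = $262.28
Paid family leave insurance: $1,558.80 × 0.01 = $15.59
OASDI: $1,558.80 × 0.057 = $88.85
State disability insurance: $1,558.80 × 0.016 = $24.94
Charity payroll deduction: $29.46
Medical insurance premium: $54.07
Total deductions = $101.71 + $16.03 + $262.28 + $15.59 + $88.85 + $24.94 + $29.46 + $54.07 = $592.93
Net pay = $1,558.80 − $592.93 = $965.87

$965.87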